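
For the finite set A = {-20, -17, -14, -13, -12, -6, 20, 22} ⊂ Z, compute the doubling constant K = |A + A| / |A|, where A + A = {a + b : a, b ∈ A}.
K = |A + A| / |A| = 32/8 = 4

Enumerate A + A = {a + b : a, b ∈ A}. With |A| = 8, there are |A|^2 = 64 ordered sum pairs; collecting distinct values, A + A = {-40, -37, -34, -33, -32, -31, -30, -29, -28, -27, -26, -25, -24, -23, -20, -19, -18, -12, 0, 2, 3, 5, 6, 7, 8, 9, 10, 14, 16, 40, 42, 44}, so |A + A| = 32. Thus K = 32/8 = 4. For comparison, the minimum possible |A + A| over all 8-element sets is 2·8 − 1 = 15 (so min K = 15/8), attained only by arithmetic progressions.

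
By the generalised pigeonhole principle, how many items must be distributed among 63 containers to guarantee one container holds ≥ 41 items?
n = (41 − 1)·63 + 1 = 2521

By the generalised pigeonhole principle, to guarantee some box contains ≥ r objects we need more than (r − 1) · k objects total. Threshold: n = (r − 1) · k + 1. With r = 41 and k = 63: n = 40 · 63 + 1 = 2520 + 1 = 2521. For n = 2520 = 40 · 63, we can put exactly 40 objects in every box, avoiding 41 in any single one — so 2521 is tight.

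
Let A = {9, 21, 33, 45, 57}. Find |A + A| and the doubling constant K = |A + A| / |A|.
K = |A + A| / |A| = 9/5

Enumerate A + A = {a + b : a, b ∈ A}. With |A| = 5, there are |A|^2 = 25 ordered sum pairs; collecting distinct values, A + A = {18, 30, 42, 54, 66, 78, 90, 102, 114}, so |A + A| = 9. Thus K = 9/5. Here |A + A| = 2|A| − 1 = 9, the minimum possible — so K = 9/5 is minimal, which holds iff A is an arithmetic progression.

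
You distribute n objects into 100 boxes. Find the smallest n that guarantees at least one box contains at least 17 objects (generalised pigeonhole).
n = (17 − 1)·100 + 1 = 1601

By the generalised pigeonhole principle, to guarantee some box contains ≥ r objects we need more than (r − 1) · k objects total. Threshold: n = (r − 1) · k + 1. With r = 17 and k = 100: n = 16 · 100 + 1 = 1600 + 1 = 1601. For n = 1600 = 16 · 100, we can put exactly 16 objects in every box, avoiding 17 in any single one — so 1601 is tight.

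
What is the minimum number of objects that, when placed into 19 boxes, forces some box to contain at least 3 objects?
n = (3 − 1)·19 + 1 = 39

By the generalised pigeonhole principle, to guarantee some box contains ≥ r objects we need more than (r − 1) · k objects total. Threshold: n = (r − 1) · k + 1. With r = 3 and k = 19: n = 2 · 19 + 1 = 38 + 1 = 39. For n = 38 = 2 · 19, we can put exactly 2 objects in every box, avoiding 3 in any single one — so 39 is tight.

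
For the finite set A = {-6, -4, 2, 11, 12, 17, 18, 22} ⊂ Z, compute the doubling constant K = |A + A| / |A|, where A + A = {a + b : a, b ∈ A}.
K = |A + A| / |A| = 31/8

Enumerate A + A = {a + b : a, b ∈ A}. With |A| = 8, there are |A|^2 = 64 ordered sum pairs; collecting distinct values, A + A = {-12, -10, -8, -4, -2, 4, 5, 6, 7, 8, 11, 12, 13, 14, 16, 18, 19, 20, 22, 23, 24, 28, 29, 30, 33, 34, 35, 36, 39, 40, 44}, so |A + A| = 31. Thus K = 31/8. For comparison, the minimum possible |A + A| over all 8-element sets is 2·8 − 1 = 15 (so min K = 15/8), attained only by arithmetic progressions.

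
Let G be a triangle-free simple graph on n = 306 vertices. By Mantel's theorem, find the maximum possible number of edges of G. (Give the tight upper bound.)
ex(306, K_3) = ⌊306^2/4⌋ = 23409

Mantel (1907): a triangle-free graph on n vertices has at most ⌊n^2/4⌋ edges, with equality for the complete bipartite graph K_{⌊n/2⌋, ⌈n/2⌉}. For n = 306: ⌊306^2/4⌋ = ⌊93636/4⌋ = 23409. The extremal graph is K_{153, 153}, which has 153·153 = 23409 edges.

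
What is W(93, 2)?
W(93, 2) = 93 + 1 = 94

A 2-term AP is any pair of integers, so a monochromatic 2-AP exists iff some colour is used at least twice. With 93 colours, the colouring i ↦ i on {1, ..., 93} uses each colour once, avoiding any monochromatic pair, so W(93, 2) > 93. For {1, ..., 94}, pigeonhole forces two integers of the same colour, which form a monochromatic 2-AP. Hence W(93, 2) = 94.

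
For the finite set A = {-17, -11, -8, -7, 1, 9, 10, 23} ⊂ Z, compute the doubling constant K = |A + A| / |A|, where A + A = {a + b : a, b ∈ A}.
K = |A + A| / |A| = 32/8 = 4

Enumerate A + A = {a + b : a, b ∈ A}. With |A| = 8, there are |A|^2 = 64 ordered sum pairs; collecting distinct values, A + A = {-34, -28, -25, -24, -22, -19, -18, -16, -15, -14, -10, -8, -7, -6, -2, -1, 1, 2, 3, 6, 10, 11, 12, 15, 16, 18, 19, 20, 24, 32, 33, 46}, so |A + A| = 32. Thus K = 32/8 = 4. For comparison, the minimum possible |A + A| over all 8-element sets is 2·8 − 1 = 15 (so min K = 15/8), attained only by arithmetic progressions.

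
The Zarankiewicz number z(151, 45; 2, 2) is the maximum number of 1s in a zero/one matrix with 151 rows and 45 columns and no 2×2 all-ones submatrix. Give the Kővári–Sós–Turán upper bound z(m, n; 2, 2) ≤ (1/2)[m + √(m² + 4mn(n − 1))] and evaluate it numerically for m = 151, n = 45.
z(151, 45; 2, 2) ≤ (1/2)[151 + √(151² + 4·151·45·44)] = (1/2)[151 + √1218721] = 627.4785

Kővári–Sós–Turán: let r_1, ..., r_151 be the row sums and z = Σ r_i the total number of 1s. Each pair of columns can share at most one row with both entries 1 (else a 2×2 all-ones block appears), so Σ_i C(r_i, 2) ≤ C(45, 2) = 990. By convexity Σ_i C(r_i, 2) ≥ 151·C(z/151, 2) = z(z − 151)/(2·151), giving z² − 151z − 151·45·44 ≤ 0 and hence z ≤ (1/2)[151 + √(22801 + 4·298980)] = (1/2)[151 + √1218721] ≈ (1/2)(151 + 1103.957) = 627.4785.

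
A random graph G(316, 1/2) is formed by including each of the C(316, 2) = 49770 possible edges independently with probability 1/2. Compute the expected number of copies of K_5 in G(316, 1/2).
E[# K_5] = C(316, 5) · (1/2)^C(5, 2) = 25435774728 / 2^10 = 3179471841/128 = 24839623.7578125

For each 5-subset S of vertices (there are C(316, 5) = 25435774728 such S), let X_S = 1 if S induces a K_5 (all C(5, 2) = 10 edges present). Then P(X_S = 1) = (1/2)^10 = 1/1024. By linearity of expectation, E[# K_5] = C(316, 5) · (1/2)^10 = 25435774728 / 1024 = 3179471841/128 = 24839623.7578125.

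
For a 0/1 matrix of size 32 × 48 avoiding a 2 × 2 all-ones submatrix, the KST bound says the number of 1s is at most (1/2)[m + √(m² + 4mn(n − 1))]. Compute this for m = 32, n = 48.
z(32, 48; 2, 2) ≤ (1/2)[32 + √(32² + 4·32·48·47)] = (1/2)[32 + √289792] = 285.1617

Kővári–Sós–Turán: let r_1, ..., r_32 be the row sums and z = Σ r_i the total number of 1s. Each pair of columns can share at most one row with both entries 1 (else a 2×2 all-ones block appears), so Σ_i C(r_i, 2) ≤ C(48, 2) = 1128. By convexity Σ_i C(r_i, 2) ≥ 32·C(z/32, 2) = z(z − 32)/(2·32), giving z² − 32z − 32·48·47 ≤ 0 and hence z ≤ (1/2)[32 + √(1024 + 4·72192)] = (1/2)[32 + √289792] ≈ (1/2)(32 + 538.3233) = 285.1617.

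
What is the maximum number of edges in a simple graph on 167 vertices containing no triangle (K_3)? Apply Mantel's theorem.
ex(167, K_3) = ⌊167^2/4⌋ = 6972

Mantel (1907): a triangle-free graph on n vertices has at most ⌊n^2/4⌋ edges, with equality for the complete bipartite graph K_{⌊n/2⌋, ⌈n/2⌉}. For n = 167: ⌊167^2/4⌋ = ⌊27889/4⌋ = 6972. The extremal graph is K_{83, 84}, which has 83·84 = 6972 edges.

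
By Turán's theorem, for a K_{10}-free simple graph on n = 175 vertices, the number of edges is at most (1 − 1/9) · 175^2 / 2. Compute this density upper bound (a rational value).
Turán density bound = (8/9) · 175^2/2 = 122500/9 ≈ 13611.1111

Turán's theorem: ex(n, K_{r+1}) is achieved by the complete r-partite Turán graph T(n, r) with parts as balanced as possible, and is at most (1 − 1/r) · n^2/2. For r = 9, n = 175: the density bound is (8/9) · 30625/2 = 122500/9 ≈ 13611.1111. The integer-valued extremum is e(T(175, 9)) = 13610, which is strictly less than the density bound 122500/9 since 9 ∤ 175 (the parts of T(175, 9) cannot all be equal).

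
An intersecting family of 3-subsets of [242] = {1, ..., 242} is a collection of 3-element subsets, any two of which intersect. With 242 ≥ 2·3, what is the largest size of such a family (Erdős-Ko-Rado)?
max |F| = C(241, 2) = 28920

Erdős-Ko-Rado (1961): when n ≥ 2k, max |F| = C(n−1, k−1). The bound is attained by the star {A : i ∈ A} for any fixed i ∈ [n]. Here C(242−1, 3−1) = C(241, 2) = 28920.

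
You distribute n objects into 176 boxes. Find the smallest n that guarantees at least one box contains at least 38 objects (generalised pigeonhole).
n = (38 − 1)·176 + 1 = 6513

By the generalised pigeonhole principle, to guarantee some box contains ≥ r objects we need more than (r − 1) · k objects total. Threshold: n = (r − 1) · k + 1. With r = 38 and k = 176: n = 37 · 176 + 1 = 6512 + 1 = 6513. For n = 6512 = 37 · 176, we can put exactly 37 objects in every box, avoiding 38 in any single one — so 6513 is tight.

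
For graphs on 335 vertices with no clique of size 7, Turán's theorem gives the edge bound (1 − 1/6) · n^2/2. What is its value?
Turán density bound = (5/6) · 335^2/2 = 561125/12 ≈ 46760.4167

Turán's theorem: ex(n, K_{r+1}) is achieved by the complete r-partite Turán graph T(n, r) with parts as balanced as possible, and is at most (1 − 1/r) · n^2/2. For r = 6, n = 335: the density bound is (5/6) · 112225/2 = 561125/12 ≈ 46760.4167. The integer-valued extremum is e(T(335, 6)) = 46760, which is strictly less than the density bound 561125/12 since 6 ∤ 335 (the parts of T(335, 6) cannot all be equal).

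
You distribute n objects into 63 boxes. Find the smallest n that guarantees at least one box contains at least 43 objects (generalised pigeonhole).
n = (43 − 1)·63 + 1 = 2647

By the generalised pigeonhole principle, to guarantee some box contains ≥ r objects we need more than (r − 1) · k objects total. Threshold: n = (r − 1) · k + 1. With r = 43 and k = 63: n = 42 · 63 + 1 = 2646 + 1 = 2647. For n = 2646 = 42 · 63, we can put exactly 42 objects in every box, avoiding 43 in any single one — so 2647 is tight.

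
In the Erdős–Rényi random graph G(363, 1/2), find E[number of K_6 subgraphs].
E[# K_6] = C(363, 6) · (1/2)^C(6, 2) = 3048385428726 / 2^15 = 1524192714363/16384 ≈ 93029340.476257

For each 6-subset S of vertices (there are C(363, 6) = 3048385428726 such S), let X_S = 1 if S induces a K_6 (all C(6, 2) = 15 edges present). Then P(X_S = 1) = (1/2)^15 = 1/32768. By linearity of expectation, E[# K_6] = C(363, 6) · (1/2)^15 = 3048385428726 / 32768 = 1524192714363/16384 ≈ 93029340.476257.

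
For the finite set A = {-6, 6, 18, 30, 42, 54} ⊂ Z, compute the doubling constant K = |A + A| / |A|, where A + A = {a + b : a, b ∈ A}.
K = |A + A| / |A| = 11/6

Enumerate A + A = {a + b : a, b ∈ A}. With |A| = 6, there are |A|^2 = 36 ordered sum pairs; collecting distinct values, A + A = {-12, 0, 12, 24, 36, 48, 60, 72, 84, 96, 108}, so |A + A| = 11. Thus K = 11/6. Here |A + A| = 2|A| − 1 = 11, the minimum possible — so K = 11/6 is minimal, which holds iff A is an arithmetic progression.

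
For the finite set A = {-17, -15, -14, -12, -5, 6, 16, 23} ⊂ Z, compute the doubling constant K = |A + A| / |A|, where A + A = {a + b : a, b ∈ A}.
K = |A + A| / |A| = 33/8

Enumerate A + A = {a + b : a, b ∈ A}. With |A| = 8, there are |A|^2 = 64 ordered sum pairs; collecting distinct values, A + A = {-34, -32, -31, -30, -29, -28, -27, -26, -24, -22, -20, -19, -17, -11, -10, -9, -8, -6, -1, 1, 2, 4, 6, 8, 9, 11, 12, 18, 22, 29, 32, 39, 46}, so |A + A| = 33. Thus K = 33/8. For comparison, the minimum possible |A + A| over all 8-element sets is 2·8 − 1 = 15 (so min K = 15/8), attained only by arithmetic progressions.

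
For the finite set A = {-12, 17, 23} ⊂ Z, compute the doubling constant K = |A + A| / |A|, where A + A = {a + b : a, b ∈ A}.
K = |A + A| / |A| = 6/3 = 2

Enumerate A + A = {a + b : a, b ∈ A}. With |A| = 3, there are |A|^2 = 9 ordered sum pairs; collecting distinct values, A + A = {-24, 5, 11, 34, 40, 46}, so |A + A| = 6. Thus K = 6/3 = 2. For comparison, the minimum possible |A + A| over all 3-element sets is 2·3 − 1 = 5 (so min K = 5/3), attained only by arithmetic progressions.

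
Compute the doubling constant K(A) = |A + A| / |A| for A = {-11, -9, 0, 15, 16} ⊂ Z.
K = |A + A| / |A| = 15/5 = 3

Enumerate A + A = {a + b : a, b ∈ A}. With |A| = 5, there are |A|^2 = 25 ordered sum pairs; collecting distinct values, A + A = {-22, -20, -18, -11, -9, 0, 4, 5, 6, 7, 15, 16, 30, 31, 32}, so |A + A| = 15. Thus K = 15/5 = 3. For comparison, the minimum possible |A + A| over all 5-element sets is 2·5 − 1 = 9 (so min K = 9/5), attained only by arithmetic progressions.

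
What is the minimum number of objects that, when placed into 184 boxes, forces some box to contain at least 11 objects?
n = (11 − 1)·184 + 1 = 1841

By the generalised pigeonhole principle, to guarantee some box contains ≥ r objects we need more than (r − 1) · k objects total. Threshold: n = (r − 1) · k + 1. With r = 11 and k = 184: n = 10 · 184 + 1 = 1840 + 1 = 1841. For n = 1840 = 10 · 184, we can put exactly 10 objects in every box, avoiding 11 in any single one — so 1841 is tight.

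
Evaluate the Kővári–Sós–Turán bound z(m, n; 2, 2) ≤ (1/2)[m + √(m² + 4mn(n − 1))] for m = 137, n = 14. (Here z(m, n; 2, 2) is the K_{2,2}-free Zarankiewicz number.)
z(137, 14; 2, 2) ≤ (1/2)[137 + √(137² + 4·137·14·13)] = (1/2)[137 + √118505] = 240.6228

Kővári–Sós–Turán: let r_1, ..., r_137 be the row sums and z = Σ r_i the total number of 1s. Each pair of columns can share at most one row with both entries 1 (else a 2×2 all-ones block appears), so Σ_i C(r_i, 2) ≤ C(14, 2) = 91. By convexity Σ_i C(r_i, 2) ≥ 137·C(z/137, 2) = z(z − 137)/(2·137), giving z² − 137z − 137·14·13 ≤ 0 and hence z ≤ (1/2)[137 + √(18769 + 4·24934)] = (1/2)[137 + √118505] ≈ (1/2)(137 + 344.2456) = 240.6228.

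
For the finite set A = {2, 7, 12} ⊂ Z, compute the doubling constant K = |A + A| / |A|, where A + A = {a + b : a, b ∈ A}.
K = |A + A| / |A| = 5/3

Enumerate A + A = {a + b : a, b ∈ A}. With |A| = 3, there are |A|^2 = 9 ordered sum pairs; collecting distinct values, A + A = {4, 9, 14, 19, 24}, so |A + A| = 5. Thus K = 5/3. Here |A + A| = 2|A| − 1 = 5, the minimum possible — so K = 5/3 is minimal, which holds iff A is an arithmetic progression.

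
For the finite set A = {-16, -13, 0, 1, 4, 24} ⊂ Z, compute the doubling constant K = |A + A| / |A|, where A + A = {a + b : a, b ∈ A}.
K = |A + A| / |A| = 19/6

Enumerate A + A = {a + b : a, b ∈ A}. With |A| = 6, there are |A|^2 = 36 ordered sum pairs; collecting distinct values, A + A = {-32, -29, -26, -16, -15, -13, -12, -9, 0, 1, 2, 4, 5, 8, 11, 24, 25, 28, 48}, so |A + A| = 19. Thus K = 19/6. For comparison, the minimum possible |A + A| over all 6-element sets is 2·6 − 1 = 11 (so min K = 11/6), attained only by arithmetic progressions.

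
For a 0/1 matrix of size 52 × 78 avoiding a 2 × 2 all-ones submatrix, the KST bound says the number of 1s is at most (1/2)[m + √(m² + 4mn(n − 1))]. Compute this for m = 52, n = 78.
z(52, 78; 2, 2) ≤ (1/2)[52 + √(52² + 4·52·78·77)] = (1/2)[52 + √1251952] = 585.4533

Kővári–Sós–Turán: let r_1, ..., r_52 be the row sums and z = Σ r_i the total number of 1s. Each pair of columns can share at most one row with both entries 1 (else a 2×2 all-ones block appears), so Σ_i C(r_i, 2) ≤ C(78, 2) = 3003. By convexity Σ_i C(r_i, 2) ≥ 52·C(z/52, 2) = z(z − 52)/(2·52), giving z² − 52z − 52·78·77 ≤ 0 and hence z ≤ (1/2)[52 + √(2704 + 4·312312)] = (1/2)[52 + √1251952] ≈ (1/2)(52 + 1118.9066) = 585.4533.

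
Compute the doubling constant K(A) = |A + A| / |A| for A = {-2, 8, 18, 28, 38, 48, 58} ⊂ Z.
K = |A + A| / |A| = 13/7

Enumerate A + A = {a + b : a, b ∈ A}. With |A| = 7, there are |A|^2 = 49 ordered sum pairs; collecting distinct values, A + A = {-4, 6, 16, 26, 36, 46, 56, 66, 76, 86, 96, 106, 116}, so |A + A| = 13. Thus K = 13/7. Here |A + A| = 2|A| − 1 = 13, the minimum possible — so K = 13/7 is minimal, which holds iff A is an arithmetic progression.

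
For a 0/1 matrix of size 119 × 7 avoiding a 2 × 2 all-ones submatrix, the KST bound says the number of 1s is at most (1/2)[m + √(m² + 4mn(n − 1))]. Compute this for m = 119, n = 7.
z(119, 7; 2, 2) ≤ (1/2)[119 + √(119² + 4·119·7·6)] = (1/2)[119 + √34153] = 151.9027

Kővári–Sós–Turán: let r_1, ..., r_119 be the row sums and z = Σ r_i the total number of 1s. Each pair of columns can share at most one row with both entries 1 (else a 2×2 all-ones block appears), so Σ_i C(r_i, 2) ≤ C(7, 2) = 21. By convexity Σ_i C(r_i, 2) ≥ 119·C(z/119, 2) = z(z − 119)/(2·119), giving z² − 119z − 119·7·6 ≤ 0 and hence z ≤ (1/2)[119 + √(14161 + 4·4998)] = (1/2)[119 + √34153] ≈ (1/2)(119 + 184.8053) = 151.9027.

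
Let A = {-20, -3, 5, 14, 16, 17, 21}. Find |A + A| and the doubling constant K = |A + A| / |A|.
K = |A + A| / |A| = 27/7

Enumerate A + A = {a + b : a, b ∈ A}. With |A| = 7, there are |A|^2 = 49 ordered sum pairs; collecting distinct values, A + A = {-40, -23, -15, -6, -4, -3, 1, 2, 10, 11, 13, 14, 18, 19, 21, 22, 26, 28, 30, 31, 32, 33, 34, 35, 37, 38, 42}, so |A + A| = 27. Thus K = 27/7. For comparison, the minimum possible |A + A| over all 7-element sets is 2·7 − 1 = 13 (so min K = 13/7), attained only by arithmetic progressions.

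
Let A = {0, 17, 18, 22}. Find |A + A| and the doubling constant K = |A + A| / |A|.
K = |A + A| / |A| = 10/4 = 5/2

Enumerate A + A = {a + b : a, b ∈ A}. With |A| = 4, there are |A|^2 = 16 ordered sum pairs; collecting distinct values, A + A = {0, 17, 18, 22, 34, 35, 36, 39, 40, 44}, so |A + A| = 10. Thus K = 10/4 = 5/2. For comparison, the minimum possible |A + A| over all 4-element sets is 2·4 − 1 = 7 (so min K = 7/4), attained only by arithmetic progressions.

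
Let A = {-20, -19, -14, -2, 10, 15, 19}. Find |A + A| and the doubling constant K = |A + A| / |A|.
K = |A + A| / |A| = 26/7

Enumerate A + A = {a + b : a, b ∈ A}. With |A| = 7, there are |A|^2 = 49 ordered sum pairs; collecting distinct values, A + A = {-40, -39, -38, -34, -33, -28, -22, -21, -16, -10, -9, -5, -4, -1, 0, 1, 5, 8, 13, 17, 20, 25, 29, 30, 34, 38}, so |A + A| = 26. Thus K = 26/7. For comparison, the minimum possible |A + A| over all 7-element sets is 2·7 − 1 = 13 (so min K = 13/7), attained only by arithmetic progressions.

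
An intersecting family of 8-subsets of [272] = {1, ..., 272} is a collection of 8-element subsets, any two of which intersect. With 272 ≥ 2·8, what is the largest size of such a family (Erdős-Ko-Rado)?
max |F| = C(271, 7) = 19698282637155

Erdős-Ko-Rado (1961): when n ≥ 2k, max |F| = C(n−1, k−1). The bound is attained by the star {A : i ∈ A} for any fixed i ∈ [n]. Here C(272−1, 8−1) = C(271, 7) = 19698282637155.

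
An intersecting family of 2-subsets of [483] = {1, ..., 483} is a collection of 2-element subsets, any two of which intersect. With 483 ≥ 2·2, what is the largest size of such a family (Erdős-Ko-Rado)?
max |F| = C(482, 1) = 482

Erdős-Ko-Rado (1961): when n ≥ 2k, max |F| = C(n−1, k−1). The bound is attained by the star {A : i ∈ A} for any fixed i ∈ [n]. Here C(483−1, 2−1) = C(482, 1) = 482.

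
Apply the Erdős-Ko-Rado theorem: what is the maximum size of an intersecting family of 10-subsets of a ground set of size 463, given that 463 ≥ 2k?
max |F| = C(462, 9) = 2443228892673739170

Erdős-Ko-Rado (1961): when n ≥ 2k, max |F| = C(n−1, k−1). The bound is attained by the star {A : i ∈ A} for any fixed i ∈ [n]. Here C(463−1, 10−1) = C(462, 9) = 2443228892673739170.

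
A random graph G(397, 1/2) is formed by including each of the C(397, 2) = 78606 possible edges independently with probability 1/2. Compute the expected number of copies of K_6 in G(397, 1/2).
E[# K_6] = C(397, 6) · (1/2)^C(6, 2) = 5235101798388 / 2^15 = 1308775449597/8192 ≈ 159762628.124634

For each 6-subset S of vertices (there are C(397, 6) = 5235101798388 such S), let X_S = 1 if S induces a K_6 (all C(6, 2) = 15 edges present). Then P(X_S = 1) = (1/2)^15 = 1/32768. By linearity of expectation, E[# K_6] = C(397, 6) · (1/2)^15 = 5235101798388 / 32768 = 1308775449597/8192 ≈ 159762628.124634.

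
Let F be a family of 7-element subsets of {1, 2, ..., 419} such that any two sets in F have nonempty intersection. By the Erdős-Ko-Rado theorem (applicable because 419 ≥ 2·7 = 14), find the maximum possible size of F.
max |F| = C(418, 6) = 7146142307304

Erdős-Ko-Rado (1961): when n ≥ 2k, max |F| = C(n−1, k−1). The bound is attained by the star {A : i ∈ A} for any fixed i ∈ [n]. Here C(419−1, 7−1) = C(418, 6) = 7146142307304.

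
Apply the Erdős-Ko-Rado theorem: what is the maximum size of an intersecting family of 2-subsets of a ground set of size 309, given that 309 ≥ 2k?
max |F| = C(308, 1) = 308

Erdős-Ko-Rado (1961): when n ≥ 2k, max |F| = C(n−1, k−1). The bound is attained by the star {A : i ∈ A} for any fixed i ∈ [n]. Here C(309−1, 2−1) = C(308, 1) = 308.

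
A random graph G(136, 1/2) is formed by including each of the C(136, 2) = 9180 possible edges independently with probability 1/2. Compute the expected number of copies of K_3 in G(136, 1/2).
E[# K_3] = C(136, 3) · (1/2)^C(3, 2) = 410040 / 2^3 = 51255

For each 3-subset S of vertices (there are C(136, 3) = 410040 such S), let X_S = 1 if S induces a K_3 (all C(3, 2) = 3 edges present). Then P(X_S = 1) = (1/2)^3 = 1/8. By linearity of expectation, E[# K_3] = C(136, 3) · (1/2)^3 = 410040 / 8 = 51255.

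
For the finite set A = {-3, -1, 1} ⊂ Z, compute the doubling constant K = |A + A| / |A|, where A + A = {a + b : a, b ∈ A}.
K = |A + A| / |A| = 5/3

Enumerate A + A = {a + b : a, b ∈ A}. With |A| = 3, there are |A|^2 = 9 ordered sum pairs; collecting distinct values, A + A = {-6, -4, -2, 0, 2}, so |A + A| = 5. Thus K = 5/3. Here |A + A| = 2|A| − 1 = 5, the minimum possible — so K = 5/3 is minimal, which holds iff A is an arithmetic progression.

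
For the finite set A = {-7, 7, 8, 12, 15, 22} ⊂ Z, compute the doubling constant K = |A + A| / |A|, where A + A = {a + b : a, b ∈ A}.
K = |A + A| / |A| = 19/6

Enumerate A + A = {a + b : a, b ∈ A}. With |A| = 6, there are |A|^2 = 36 ordered sum pairs; collecting distinct values, A + A = {-14, 0, 1, 5, 8, 14, 15, 16, 19, 20, 22, 23, 24, 27, 29, 30, 34, 37, 44}, so |A + A| = 19. Thus K = 19/6. For comparison, the minimum possible |A + A| over all 6-element sets is 2·6 − 1 = 11 (so min K = 11/6), attained only by arithmetic progressions.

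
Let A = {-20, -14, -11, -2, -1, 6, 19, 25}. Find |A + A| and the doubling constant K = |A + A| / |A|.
K = |A + A| / |A| = 33/8

Enumerate A + A = {a + b : a, b ∈ A}. With |A| = 8, there are |A|^2 = 64 ordered sum pairs; collecting distinct values, A + A = {-40, -34, -31, -28, -25, -22, -21, -16, -15, -14, -13, -12, -8, -5, -4, -3, -2, -1, 4, 5, 8, 11, 12, 14, 17, 18, 23, 24, 25, 31, 38, 44, 50}, so |A + A| = 33. Thus K = 33/8. For comparison, the minimum possible |A + A| over all 8-element sets is 2·8 − 1 = 15 (so min K = 15/8), attained only by arithmetic progressions.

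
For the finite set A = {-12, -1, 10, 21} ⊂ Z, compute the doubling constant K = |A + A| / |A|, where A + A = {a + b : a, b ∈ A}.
K = |A + A| / |A| = 7/4

Enumerate A + A = {a + b : a, b ∈ A}. With |A| = 4, there are |A|^2 = 16 ordered sum pairs; collecting distinct values, A + A = {-24, -13, -2, 9, 20, 31, 42}, so |A + A| = 7. Thus K = 7/4. Here |A + A| = 2|A| − 1 = 7, the minimum possible — so K = 7/4 is minimal, which holds iff A is an arithmetic progression.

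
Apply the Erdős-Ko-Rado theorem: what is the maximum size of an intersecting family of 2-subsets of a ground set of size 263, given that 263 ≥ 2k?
max |F| = C(262, 1) = 262

Erdős-Ko-Rado (1961): when n ≥ 2k, max |F| = C(n−1, k−1). The bound is attained by the star {A : i ∈ A} for any fixed i ∈ [n]. Here C(263−1, 2−1) = C(262, 1) = 262.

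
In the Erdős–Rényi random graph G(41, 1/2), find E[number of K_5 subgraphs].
E[# K_5] = C(41, 5) · (1/2)^C(5, 2) = 749398 / 2^10 = 374699/512 ≈ 731.833984

For each 5-subset S of vertices (there are C(41, 5) = 749398 such S), let X_S = 1 if S induces a K_5 (all C(5, 2) = 10 edges present). Then P(X_S = 1) = (1/2)^10 = 1/1024. By linearity of expectation, E[# K_5] = C(41, 5) · (1/2)^10 = 749398 / 1024 = 374699/512 ≈ 731.833984.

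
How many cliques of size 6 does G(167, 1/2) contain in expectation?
E[# K_6] = C(167, 6) · (1/2)^C(6, 2) = 27512019711 / 2^15 ≈ 839600.210907

For each 6-subset S of vertices (there are C(167, 6) = 27512019711 such S), let X_S = 1 if S induces a K_6 (all C(6, 2) = 15 edges present). Then P(X_S = 1) = (1/2)^15 = 1/32768. By linearity of expectation, E[# K_6] = C(167, 6) · (1/2)^15 = 27512019711 / 32768 ≈ 839600.210907.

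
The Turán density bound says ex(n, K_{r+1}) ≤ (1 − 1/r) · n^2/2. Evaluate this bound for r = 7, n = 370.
Turán density bound = (6/7) · 370^2/2 = 410700/7 ≈ 58671.4286

Turán's theorem: ex(n, K_{r+1}) is achieved by the complete r-partite Turán graph T(n, r) with parts as balanced as possible, and is at most (1 − 1/r) · n^2/2. For r = 7, n = 370: the density bound is (6/7) · 136900/2 = 410700/7 ≈ 58671.4286. The integer-valued extremum is e(T(370, 7)) = 58671, which is strictly less than the density bound 410700/7 since 7 ∤ 370 (the parts of T(370, 7) cannot all be equal).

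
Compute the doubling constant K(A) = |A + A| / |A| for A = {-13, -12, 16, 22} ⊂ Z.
K = |A + A| / |A| = 10/4 = 5/2

Enumerate A + A = {a + b : a, b ∈ A}. With |A| = 4, there are |A|^2 = 16 ordered sum pairs; collecting distinct values, A + A = {-26, -25, -24, 3, 4, 9, 10, 32, 38, 44}, so |A + A| = 10. Thus K = 10/4 = 5/2. For comparison, the minimum possible |A + A| over all 4-element sets is 2·4 − 1 = 7 (so min K = 7/4), attained only by arithmetic progressions.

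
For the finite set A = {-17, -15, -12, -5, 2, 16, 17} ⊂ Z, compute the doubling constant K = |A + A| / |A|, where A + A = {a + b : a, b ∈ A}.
K = |A + A| / |A| = 26/7

Enumerate A + A = {a + b : a, b ∈ A}. With |A| = 7, there are |A|^2 = 49 ordered sum pairs; collecting distinct values, A + A = {-34, -32, -30, -29, -27, -24, -22, -20, -17, -15, -13, -10, -3, -1, 0, 1, 2, 4, 5, 11, 12, 18, 19, 32, 33, 34}, so |A + A| = 26. Thus K = 26/7. For comparison, the minimum possible |A + A| over all 7-element sets is 2·7 − 1 = 13 (so min K = 13/7), attained only by arithmetic progressions.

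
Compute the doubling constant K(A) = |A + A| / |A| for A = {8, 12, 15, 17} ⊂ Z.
K = |A + A| / |A| = 10/4 = 5/2

Enumerate A + A = {a + b : a, b ∈ A}. With |A| = 4, there are |A|^2 = 16 ordered sum pairs; collecting distinct values, A + A = {16, 20, 23, 24, 25, 27, 29, 30, 32, 34}, so |A + A| = 10. Thus K = 10/4 = 5/2. For comparison, the minimum possible |A + A| over all 4-element sets is 2·4 − 1 = 7 (so min K = 7/4), attained only by arithmetic progressions.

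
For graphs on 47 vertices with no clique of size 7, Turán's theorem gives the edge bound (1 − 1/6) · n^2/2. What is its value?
Turán density bound = (5/6) · 47^2/2 = 11045/12 ≈ 920.4167

Turán's theorem: ex(n, K_{r+1}) is achieved by the complete r-partite Turán graph T(n, r) with parts as balanced as possible, and is at most (1 − 1/r) · n^2/2. For r = 6, n = 47: the density bound is (5/6) · 2209/2 = 11045/12 ≈ 920.4167. The integer-valued extremum is e(T(47, 6)) = 920, which is strictly less than the density bound 11045/12 since 6 ∤ 47 (the parts of T(47, 6) cannot all be equal).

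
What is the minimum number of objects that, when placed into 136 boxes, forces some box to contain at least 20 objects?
n = (20 − 1)·136 + 1 = 2585

By the generalised pigeonhole principle, to guarantee some box contains ≥ r objects we need more than (r − 1) · k objects total. Threshold: n = (r − 1) · k + 1. With r = 20 and k = 136: n = 19 · 136 + 1 = 2584 + 1 = 2585. For n = 2584 = 19 · 136, we can put exactly 19 objects in every box, avoiding 20 in any single one — so 2585 is tight.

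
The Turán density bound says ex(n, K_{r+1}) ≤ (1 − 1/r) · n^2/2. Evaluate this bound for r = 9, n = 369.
Turán density bound = (8/9) · 369^2/2 = 60516

Turán's theorem: ex(n, K_{r+1}) is achieved by the complete r-partite Turán graph T(n, r) with parts as balanced as possible, and is at most (1 − 1/r) · n^2/2. For r = 9, n = 369: the density bound is (8/9) · 136161/2 = 60516. Since 9 ∣ 369, the Turán graph T(369, 9) has parts of equal size 41, and its edge count e(T(369, 9)) = 60516 attains the density bound exactly.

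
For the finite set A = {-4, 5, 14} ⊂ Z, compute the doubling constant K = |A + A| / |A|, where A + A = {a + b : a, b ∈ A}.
K = |A + A| / |A| = 5/3

Enumerate A + A = {a + b : a, b ∈ A}. With |A| = 3, there are |A|^2 = 9 ordered sum pairs; collecting distinct values, A + A = {-8, 1, 10, 19, 28}, so |A + A| = 5. Thus K = 5/3. Here |A + A| = 2|A| − 1 = 5, the minimum possible — so K = 5/3 is minimal, which holds iff A is an arithmetic progression.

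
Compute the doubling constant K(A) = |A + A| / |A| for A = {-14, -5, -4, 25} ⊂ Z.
K = |A + A| / |A| = 10/4 = 5/2

Enumerate A + A = {a + b : a, b ∈ A}. With |A| = 4, there are |A|^2 = 16 ordered sum pairs; collecting distinct values, A + A = {-28, -19, -18, -10, -9, -8, 11, 20, 21, 50}, so |A + A| = 10. Thus K = 10/4 = 5/2. For comparison, the minimum possible |A + A| over all 4-element sets is 2·4 − 1 = 7 (so min K = 7/4), attained only by arithmetic progressions.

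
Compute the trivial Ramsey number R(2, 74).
R(2, 74) = 74

R(2, k) = k for all k ≥ 2: in a 2-colouring of K_k, either some edge is red (a red K_2) or all edges are blue (a blue K_k). And K_{73} coloured all-blue has no blue K_74, so R(2, 74) > 73. Hence R(2, 74) = 74.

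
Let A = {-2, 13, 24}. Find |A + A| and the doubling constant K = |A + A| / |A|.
K = |A + A| / |A| = 6/3 = 2

Enumerate A + A = {a + b : a, b ∈ A}. With |A| = 3, there are |A|^2 = 9 ordered sum pairs; collecting distinct values, A + A = {-4, 11, 22, 26, 37, 48}, so |A + A| = 6. Thus K = 6/3 = 2. For comparison, the minimum possible |A + A| over all 3-element sets is 2·3 − 1 = 5 (so min K = 5/3), attained only by arithmetic progressions.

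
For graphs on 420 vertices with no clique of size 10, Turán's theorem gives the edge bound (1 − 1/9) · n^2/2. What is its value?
Turán density bound = (8/9) · 420^2/2 = 78400

Turán's theorem: ex(n, K_{r+1}) is achieved by the complete r-partite Turán graph T(n, r) with parts as balanced as possible, and is at most (1 − 1/r) · n^2/2. For r = 9, n = 420: the density bound is (8/9) · 176400/2 = 78400. The integer-valued extremum is e(T(420, 9)) = 78399, which is strictly less than the density bound 78400 since 9 ∤ 420 (the parts of T(420, 9) cannot all be equal).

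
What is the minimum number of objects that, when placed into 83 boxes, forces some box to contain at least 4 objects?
n = (4 − 1)·83 + 1 = 250

By the generalised pigeonhole principle, to guarantee some box contains ≥ r objects we need more than (r − 1) · k objects total. Threshold: n = (r − 1) · k + 1. With r = 4 and k = 83: n = 3 · 83 + 1 = 249 + 1 = 250. For n = 249 = 3 · 83, we can put exactly 3 objects in every box, avoiding 4 in any single one — so 250 is tight.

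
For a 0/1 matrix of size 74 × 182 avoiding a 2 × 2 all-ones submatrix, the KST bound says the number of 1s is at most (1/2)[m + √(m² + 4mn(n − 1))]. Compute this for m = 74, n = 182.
z(74, 182; 2, 2) ≤ (1/2)[74 + √(74² + 4·74·182·181)] = (1/2)[74 + √9756308] = 1598.7545

Kővári–Sós–Turán: let r_1, ..., r_74 be the row sums and z = Σ r_i the total number of 1s. Each pair of columns can share at most one row with both entries 1 (else a 2×2 all-ones block appears), so Σ_i C(r_i, 2) ≤ C(182, 2) = 16471. By convexity Σ_i C(r_i, 2) ≥ 74·C(z/74, 2) = z(z − 74)/(2·74), giving z² − 74z − 74·182·181 ≤ 0 and hence z ≤ (1/2)[74 + √(5476 + 4·2437708)] = (1/2)[74 + √9756308] ≈ (1/2)(74 + 3123.5089) = 1598.7545.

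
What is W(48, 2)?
W(48, 2) = 48 + 1 = 49

A 2-term AP is any pair of integers, so a monochromatic 2-AP exists iff some colour is used at least twice. With 48 colours, the colouring i ↦ i on {1, ..., 48} uses each colour once, avoiding any monochromatic pair, so W(48, 2) > 48. For {1, ..., 49}, pigeonhole forces two integers of the same colour, which form a monochromatic 2-AP. Hence W(48, 2) = 49.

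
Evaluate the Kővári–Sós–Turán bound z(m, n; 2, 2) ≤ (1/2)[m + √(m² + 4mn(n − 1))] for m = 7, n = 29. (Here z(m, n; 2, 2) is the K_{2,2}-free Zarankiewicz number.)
z(7, 29; 2, 2) ≤ (1/2)[7 + √(7² + 4·7·29·28)] = (1/2)[7 + √22785] = 78.9735

Kővári–Sós–Turán: let r_1, ..., r_7 be the row sums and z = Σ r_i the total number of 1s. Each pair of columns can share at most one row with both entries 1 (else a 2×2 all-ones block appears), so Σ_i C(r_i, 2) ≤ C(29, 2) = 406. By convexity Σ_i C(r_i, 2) ≥ 7·C(z/7, 2) = z(z − 7)/(2·7), giving z² − 7z − 7·29·28 ≤ 0 and hence z ≤ (1/2)[7 + √(49 + 4·5684)] = (1/2)[7 + √22785] ≈ (1/2)(7 + 150.947) = 78.9735.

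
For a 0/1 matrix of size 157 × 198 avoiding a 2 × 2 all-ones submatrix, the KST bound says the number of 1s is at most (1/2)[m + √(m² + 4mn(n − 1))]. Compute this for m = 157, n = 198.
z(157, 198; 2, 2) ≤ (1/2)[157 + √(157² + 4·157·198·197)] = (1/2)[157 + √24520417] = 2554.4047

Kővári–Sós–Turán: let r_1, ..., r_157 be the row sums and z = Σ r_i the total number of 1s. Each pair of columns can share at most one row with both entries 1 (else a 2×2 all-ones block appears), so Σ_i C(r_i, 2) ≤ C(198, 2) = 19503. By convexity Σ_i C(r_i, 2) ≥ 157·C(z/157, 2) = z(z − 157)/(2·157), giving z² − 157z − 157·198·197 ≤ 0 and hence z ≤ (1/2)[157 + √(24649 + 4·6123942)] = (1/2)[157 + √24520417] ≈ (1/2)(157 + 4951.8095) = 2554.4047.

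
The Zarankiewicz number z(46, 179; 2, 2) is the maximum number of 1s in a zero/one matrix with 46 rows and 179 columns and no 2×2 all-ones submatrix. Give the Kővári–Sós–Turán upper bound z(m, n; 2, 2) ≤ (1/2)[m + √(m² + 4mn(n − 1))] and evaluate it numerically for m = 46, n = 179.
z(46, 179; 2, 2) ≤ (1/2)[46 + √(46² + 4·46·179·178)] = (1/2)[46 + √5864724] = 1233.8596

Kővári–Sós–Turán: let r_1, ..., r_46 be the row sums and z = Σ r_i the total number of 1s. Each pair of columns can share at most one row with both entries 1 (else a 2×2 all-ones block appears), so Σ_i C(r_i, 2) ≤ C(179, 2) = 15931. By convexity Σ_i C(r_i, 2) ≥ 46·C(z/46, 2) = z(z − 46)/(2·46), giving z² − 46z − 46·179·178 ≤ 0 and hence z ≤ (1/2)[46 + √(2116 + 4·1465652)] = (1/2)[46 + √5864724] ≈ (1/2)(46 + 2421.7192) = 1233.8596.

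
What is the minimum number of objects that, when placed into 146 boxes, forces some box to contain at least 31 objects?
n = (31 − 1)·146 + 1 = 4381

By the generalised pigeonhole principle, to guarantee some box contains ≥ r objects we need more than (r − 1) · k objects total. Threshold: n = (r − 1) · k + 1. With r = 31 and k = 146: n = 30 · 146 + 1 = 4380 + 1 = 4381. For n = 4380 = 30 · 146, we can put exactly 30 objects in every box, avoiding 31 in any single one — so 4381 is tight.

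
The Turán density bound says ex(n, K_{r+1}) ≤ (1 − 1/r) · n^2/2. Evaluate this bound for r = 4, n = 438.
Turán density bound = (3/4) · 438^2/2 = 143883/2 ≈ 71941.5

Turán's theorem: ex(n, K_{r+1}) is achieved by the complete r-partite Turán graph T(n, r) with parts as balanced as possible, and is at most (1 − 1/r) · n^2/2. For r = 4, n = 438: the density bound is (3/4) · 191844/2 = 143883/2 ≈ 71941.5. The integer-valued extremum is e(T(438, 4)) = 71941, which is strictly less than the density bound 143883/2 since 4 ∤ 438 (the parts of T(438, 4) cannot all be equal).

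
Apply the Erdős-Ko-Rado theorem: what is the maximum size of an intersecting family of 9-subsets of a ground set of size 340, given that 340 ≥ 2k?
max |F| = C(339, 8) = 3980509313088438

Erdős-Ko-Rado (1961): when n ≥ 2k, max |F| = C(n−1, k−1). The bound is attained by the star {A : i ∈ A} for any fixed i ∈ [n]. Here C(340−1, 9−1) = C(339, 8) = 3980509313088438.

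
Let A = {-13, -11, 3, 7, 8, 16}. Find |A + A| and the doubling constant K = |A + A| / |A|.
K = |A + A| / |A| = 21/6 = 7/2

Enumerate A + A = {a + b : a, b ∈ A}. With |A| = 6, there are |A|^2 = 36 ordered sum pairs; collecting distinct values, A + A = {-26, -24, -22, -10, -8, -6, -5, -4, -3, 3, 5, 6, 10, 11, 14, 15, 16, 19, 23, 24, 32}, so |A + A| = 21. Thus K = 21/6 = 7/2. For comparison, the minimum possible |A + A| over all 6-element sets is 2·6 − 1 = 11 (so min K = 11/6), attained only by arithmetic progressions.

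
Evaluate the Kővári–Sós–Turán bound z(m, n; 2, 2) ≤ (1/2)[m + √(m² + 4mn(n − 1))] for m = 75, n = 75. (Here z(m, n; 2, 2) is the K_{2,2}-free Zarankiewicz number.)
z(75, 75; 2, 2) ≤ (1/2)[75 + √(75² + 4·75·75·74)] = (1/2)[75 + √1670625] = 683.7633

Kővári–Sós–Turán: let r_1, ..., r_75 be the row sums and z = Σ r_i the total number of 1s. Each pair of columns can share at most one row with both entries 1 (else a 2×2 all-ones block appears), so Σ_i C(r_i, 2) ≤ C(75, 2) = 2775. By convexity Σ_i C(r_i, 2) ≥ 75·C(z/75, 2) = z(z − 75)/(2·75), giving z² − 75z − 75·75·74 ≤ 0 and hence z ≤ (1/2)[75 + √(5625 + 4·416250)] = (1/2)[75 + √1670625] ≈ (1/2)(75 + 1292.5266) = 683.7633.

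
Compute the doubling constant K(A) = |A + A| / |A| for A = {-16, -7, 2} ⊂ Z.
K = |A + A| / |A| = 5/3

Enumerate A + A = {a + b : a, b ∈ A}. With |A| = 3, there are |A|^2 = 9 ordered sum pairs; collecting distinct values, A + A = {-32, -23, -14, -5, 4}, so |A + A| = 5. Thus K = 5/3. Here |A + A| = 2|A| − 1 = 5, the minimum possible — so K = 5/3 is minimal, which holds iff A is an arithmetic progression.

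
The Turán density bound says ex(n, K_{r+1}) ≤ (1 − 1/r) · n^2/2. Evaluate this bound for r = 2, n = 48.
Turán density bound = (1/2) · 48^2/2 = 576

Turán's theorem: ex(n, K_{r+1}) is achieved by the complete r-partite Turán graph T(n, r) with parts as balanced as possible, and is at most (1 − 1/r) · n^2/2. For r = 2, n = 48: the density bound is (1/2) · 2304/2 = 576. Since 2 ∣ 48, the Turán graph T(48, 2) has parts of equal size 24, and its edge count e(T(48, 2)) = 576 attains the density bound exactly.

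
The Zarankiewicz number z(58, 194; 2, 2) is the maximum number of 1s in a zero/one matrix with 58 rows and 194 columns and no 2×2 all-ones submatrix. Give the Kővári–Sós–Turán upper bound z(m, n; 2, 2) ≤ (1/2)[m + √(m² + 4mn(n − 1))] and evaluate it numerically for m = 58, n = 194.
z(58, 194; 2, 2) ≤ (1/2)[58 + √(58² + 4·58·194·193)] = (1/2)[58 + √8689908] = 1502.9325

Kővári–Sós–Turán: let r_1, ..., r_58 be the row sums and z = Σ r_i the total number of 1s. Each pair of columns can share at most one row with both entries 1 (else a 2×2 all-ones block appears), so Σ_i C(r_i, 2) ≤ C(194, 2) = 18721. By convexity Σ_i C(r_i, 2) ≥ 58·C(z/58, 2) = z(z − 58)/(2·58), giving z² − 58z − 58·194·193 ≤ 0 and hence z ≤ (1/2)[58 + √(3364 + 4·2171636)] = (1/2)[58 + √8689908] ≈ (1/2)(58 + 2947.865) = 1502.9325.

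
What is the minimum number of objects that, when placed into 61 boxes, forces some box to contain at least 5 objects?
n = (5 − 1)·61 + 1 = 245

By the generalised pigeonhole principle, to guarantee some box contains ≥ r objects we need more than (r − 1) · k objects total. Threshold: n = (r − 1) · k + 1. With r = 5 and k = 61: n = 4 · 61 + 1 = 244 + 1 = 245. For n = 244 = 4 · 61, we can put exactly 4 objects in every box, avoiding 5 in any single one — so 245 is tight.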